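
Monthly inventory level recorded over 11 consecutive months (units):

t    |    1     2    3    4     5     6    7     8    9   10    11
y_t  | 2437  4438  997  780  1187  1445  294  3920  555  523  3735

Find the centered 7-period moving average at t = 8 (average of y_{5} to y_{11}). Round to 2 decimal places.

Sum of periods 5–11: 1187 + 1445 + 294 + 3920 + 555 + 523 + 3735 = 11659
Divide by 7: 11659 / 7 = 1665.57

1665.57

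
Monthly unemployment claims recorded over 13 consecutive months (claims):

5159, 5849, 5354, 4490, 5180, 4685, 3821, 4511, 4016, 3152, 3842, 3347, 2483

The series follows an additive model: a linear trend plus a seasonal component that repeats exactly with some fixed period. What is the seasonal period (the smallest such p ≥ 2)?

3

First differences y_{t+1} − y_t: 690, -495, -864, 690, -495, -864, 690, -495, …
The difference pattern repeats every 3 terms and not for any smaller step, so p = 3.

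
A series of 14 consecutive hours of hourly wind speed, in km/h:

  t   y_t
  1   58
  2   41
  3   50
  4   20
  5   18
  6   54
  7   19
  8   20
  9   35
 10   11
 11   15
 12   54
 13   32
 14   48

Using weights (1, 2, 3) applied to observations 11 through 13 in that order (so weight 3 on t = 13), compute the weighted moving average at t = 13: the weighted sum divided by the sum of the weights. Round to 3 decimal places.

Weighted sum: 1·15 + 2·54 + 3·32 = 15 + 108 + 96 = 219
Weight total: 1 + 2 + 3 = 6
WMA = 219 / 6 = 36.500

36.500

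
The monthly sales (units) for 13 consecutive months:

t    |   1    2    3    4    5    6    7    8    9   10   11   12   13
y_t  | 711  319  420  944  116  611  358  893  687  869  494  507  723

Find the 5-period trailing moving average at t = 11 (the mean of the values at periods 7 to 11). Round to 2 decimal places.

660.20

Sum of periods 7–11: 358 + 893 + 687 + 869 + 494 = 3301
Divide by 5: 3301 / 5 = 660.20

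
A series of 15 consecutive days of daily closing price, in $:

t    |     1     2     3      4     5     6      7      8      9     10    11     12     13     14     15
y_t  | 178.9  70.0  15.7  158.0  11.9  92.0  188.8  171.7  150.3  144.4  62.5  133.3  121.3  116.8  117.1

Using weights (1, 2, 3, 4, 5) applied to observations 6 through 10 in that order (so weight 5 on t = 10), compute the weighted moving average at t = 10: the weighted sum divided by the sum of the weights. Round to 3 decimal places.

153.860

Weighted sum: 1·92.0 + 2·188.8 + 3·171.7 + 4·150.3 + 5·144.4 = 92.0 + 377.6 + 515.1 + 601.2 + 722.0 = 2307.9
Weight total: 1 + 2 + 3 + 4 + 5 = 15
WMA = 2307.9 / 15 = 153.860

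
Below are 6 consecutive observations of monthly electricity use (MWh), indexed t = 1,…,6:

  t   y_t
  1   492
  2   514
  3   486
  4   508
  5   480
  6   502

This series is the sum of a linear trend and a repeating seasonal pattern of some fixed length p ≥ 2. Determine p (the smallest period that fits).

First differences y_{t+1} − y_t: 22, -28, 22, -28, 22, …
The difference pattern repeats every 2 terms and not for any smaller step, so p = 2.

2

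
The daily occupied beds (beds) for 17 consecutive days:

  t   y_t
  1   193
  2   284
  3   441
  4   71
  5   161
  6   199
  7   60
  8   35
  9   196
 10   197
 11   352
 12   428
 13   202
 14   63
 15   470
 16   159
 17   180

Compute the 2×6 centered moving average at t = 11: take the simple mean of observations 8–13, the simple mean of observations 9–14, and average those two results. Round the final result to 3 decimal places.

237.333

Sum over 8–13: 35 + 196 + 197 + 352 + 428 + 202 = 1410
Sum over 9–14: 196 + 197 + 352 + 428 + 202 + 63 = 1438
CMA at t=11 = (1410 + 1438) / (2·6) = 2848 / 12 = 237.333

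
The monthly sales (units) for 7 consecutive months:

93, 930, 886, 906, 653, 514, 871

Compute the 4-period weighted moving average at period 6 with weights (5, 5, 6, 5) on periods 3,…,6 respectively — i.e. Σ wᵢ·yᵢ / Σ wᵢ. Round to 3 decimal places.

735.619

Weighted sum: 5·886 + 5·906 + 6·653 + 5·514 = 4430 + 4530 + 3918 + 2570 = 15448
Weight total: 5 + 5 + 6 + 5 = 21
WMA = 15448 / 21 = 735.619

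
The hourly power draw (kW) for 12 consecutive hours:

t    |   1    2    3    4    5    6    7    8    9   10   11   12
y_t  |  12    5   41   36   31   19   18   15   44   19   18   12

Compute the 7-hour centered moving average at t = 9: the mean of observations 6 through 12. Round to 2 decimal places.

Sum of periods 6–12: 19 + 18 + 15 + 44 + 19 + 18 + 12 = 145
Divide by 7: 145 / 7 = 20.71

20.71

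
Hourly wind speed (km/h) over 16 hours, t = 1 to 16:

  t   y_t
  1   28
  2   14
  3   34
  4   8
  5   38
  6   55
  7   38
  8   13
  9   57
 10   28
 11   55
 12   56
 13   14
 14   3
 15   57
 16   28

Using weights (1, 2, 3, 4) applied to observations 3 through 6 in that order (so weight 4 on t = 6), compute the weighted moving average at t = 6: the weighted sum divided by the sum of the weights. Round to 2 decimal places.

Weighted sum: 1·34 + 2·8 + 3·38 + 4·55 = 34 + 16 + 114 + 220 = 384
Weight total: 1 + 2 + 3 + 4 = 10
WMA = 384 / 10 = 38.40

38.40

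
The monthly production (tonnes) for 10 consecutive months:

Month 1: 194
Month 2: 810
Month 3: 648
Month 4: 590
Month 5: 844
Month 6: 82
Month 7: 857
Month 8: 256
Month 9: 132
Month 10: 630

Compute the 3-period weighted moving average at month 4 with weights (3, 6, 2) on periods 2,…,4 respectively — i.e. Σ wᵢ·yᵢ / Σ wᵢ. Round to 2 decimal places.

681.64

Weighted sum: 3·810 + 6·648 + 2·590 = 2430 + 3888 + 1180 = 7498
Weight total: 3 + 6 + 2 = 11
WMA = 7498 / 11 = 681.64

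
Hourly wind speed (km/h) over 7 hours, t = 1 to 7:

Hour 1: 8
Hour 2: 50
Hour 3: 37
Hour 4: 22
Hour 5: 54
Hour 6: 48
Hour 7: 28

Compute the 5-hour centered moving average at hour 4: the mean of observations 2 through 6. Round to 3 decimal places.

Sum of periods 2–6: 50 + 37 + 22 + 54 + 48 = 211
Divide by 5: 211 / 5 = 42.200

42.200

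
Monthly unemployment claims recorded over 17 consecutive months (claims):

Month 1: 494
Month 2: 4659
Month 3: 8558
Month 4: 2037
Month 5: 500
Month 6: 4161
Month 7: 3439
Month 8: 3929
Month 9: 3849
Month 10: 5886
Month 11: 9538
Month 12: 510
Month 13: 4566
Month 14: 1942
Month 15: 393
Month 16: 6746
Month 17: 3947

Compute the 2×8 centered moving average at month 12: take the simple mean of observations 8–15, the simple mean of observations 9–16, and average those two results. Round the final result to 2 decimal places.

Sum over 8–15: 3929 + 3849 + 5886 + 9538 + 510 + 4566 + 1942 + 393 = 30613
Sum over 9–16: 3849 + 5886 + 9538 + 510 + 4566 + 1942 + 393 + 6746 = 33430
CMA at t=12 = (30613 + 33430) / (2·8) = 64043 / 16 = 4002.69

4002.69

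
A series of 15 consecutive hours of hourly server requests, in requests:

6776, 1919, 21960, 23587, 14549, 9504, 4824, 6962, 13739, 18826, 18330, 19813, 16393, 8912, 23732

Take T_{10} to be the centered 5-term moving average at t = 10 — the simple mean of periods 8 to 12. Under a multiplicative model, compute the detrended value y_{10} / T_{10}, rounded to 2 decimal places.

Trend T_10 = (6962 + 13739 + 18826 + 18330 + 19813) / 5 = 77670/5 = 15534.0000
Ratio to trend: 18826 / 15534.0000 = 1.21

1.21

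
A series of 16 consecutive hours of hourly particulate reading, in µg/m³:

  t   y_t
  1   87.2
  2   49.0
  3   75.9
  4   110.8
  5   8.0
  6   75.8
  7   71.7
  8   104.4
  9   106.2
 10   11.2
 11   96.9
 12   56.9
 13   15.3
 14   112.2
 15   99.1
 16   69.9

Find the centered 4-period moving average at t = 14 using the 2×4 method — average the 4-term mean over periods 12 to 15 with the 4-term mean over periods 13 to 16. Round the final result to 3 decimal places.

Sum over 12–15: 56.9 + 15.3 + 112.2 + 99.1 = 283.5
Sum over 13–16: 15.3 + 112.2 + 99.1 + 69.9 = 296.5
CMA at t=14 = (283.5 + 296.5) / (2·4) = 580.0 / 8 = 72.500

72.500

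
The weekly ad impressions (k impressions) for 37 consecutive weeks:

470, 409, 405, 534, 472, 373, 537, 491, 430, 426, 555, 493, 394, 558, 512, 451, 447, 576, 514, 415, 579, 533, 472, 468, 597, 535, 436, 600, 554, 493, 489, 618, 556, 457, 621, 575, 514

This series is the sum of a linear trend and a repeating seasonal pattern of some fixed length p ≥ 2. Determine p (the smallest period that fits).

7

First differences y_{t+1} − y_t: -61, -4, 129, -62, -99, 164, -46, -61, -4, 129, -62, -99, 164, -46, -61, -4, …
The difference pattern repeats every 7 terms and not for any smaller step, so p = 7.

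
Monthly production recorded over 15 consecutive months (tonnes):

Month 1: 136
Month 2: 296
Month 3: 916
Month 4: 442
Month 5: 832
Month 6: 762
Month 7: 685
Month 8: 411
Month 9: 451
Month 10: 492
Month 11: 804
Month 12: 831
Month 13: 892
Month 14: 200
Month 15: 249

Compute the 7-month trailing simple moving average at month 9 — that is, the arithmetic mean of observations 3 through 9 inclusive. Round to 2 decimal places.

642.71

Sum of periods 3–9: 916 + 442 + 832 + 762 + 685 + 411 + 451 = 4499
Divide by 7: 4499 / 7 = 642.71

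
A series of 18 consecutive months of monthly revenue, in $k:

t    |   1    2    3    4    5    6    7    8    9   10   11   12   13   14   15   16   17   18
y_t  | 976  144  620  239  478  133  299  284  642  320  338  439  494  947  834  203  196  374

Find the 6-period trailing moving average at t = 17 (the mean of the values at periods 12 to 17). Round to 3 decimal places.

518.833

Sum of periods 12–17: 439 + 494 + 947 + 834 + 203 + 196 = 3113
Divide by 6: 3113 / 6 = 518.833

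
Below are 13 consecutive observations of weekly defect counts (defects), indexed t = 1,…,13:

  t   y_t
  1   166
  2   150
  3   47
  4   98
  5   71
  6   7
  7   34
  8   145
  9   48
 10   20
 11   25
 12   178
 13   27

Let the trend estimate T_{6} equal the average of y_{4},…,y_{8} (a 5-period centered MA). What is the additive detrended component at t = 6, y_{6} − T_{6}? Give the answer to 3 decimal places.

-64.000

Trend T_6 = (98 + 71 + 7 + 34 + 145) / 5 = 355/5 = 71.00000
Detrended value: 7 − 71.00000 = -64.000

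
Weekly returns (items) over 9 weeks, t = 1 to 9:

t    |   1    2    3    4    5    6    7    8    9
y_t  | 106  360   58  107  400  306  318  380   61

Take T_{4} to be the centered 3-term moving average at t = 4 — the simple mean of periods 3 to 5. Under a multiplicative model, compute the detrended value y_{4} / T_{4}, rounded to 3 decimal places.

Trend T_4 = (58 + 107 + 400) / 3 = 565/3 = 188.33333
Ratio to trend: 107 / 188.33333 = 0.568

0.568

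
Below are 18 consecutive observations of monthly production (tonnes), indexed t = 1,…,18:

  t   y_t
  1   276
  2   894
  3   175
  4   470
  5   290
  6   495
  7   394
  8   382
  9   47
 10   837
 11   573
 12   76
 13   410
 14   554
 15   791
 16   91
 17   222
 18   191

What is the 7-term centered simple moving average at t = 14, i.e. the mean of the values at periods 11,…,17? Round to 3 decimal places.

Sum of periods 11–17: 573 + 76 + 410 + 554 + 791 + 91 + 222 = 2717
Divide by 7: 2717 / 7 = 388.143

388.143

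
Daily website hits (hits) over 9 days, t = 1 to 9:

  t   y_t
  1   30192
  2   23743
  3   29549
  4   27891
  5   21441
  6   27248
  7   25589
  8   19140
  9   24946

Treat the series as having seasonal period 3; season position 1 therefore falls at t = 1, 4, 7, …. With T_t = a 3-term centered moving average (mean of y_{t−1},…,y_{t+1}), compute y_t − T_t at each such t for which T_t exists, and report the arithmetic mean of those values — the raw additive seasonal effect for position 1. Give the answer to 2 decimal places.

1597.00

Season position 1 occurs at t = 4, 7 (where T_t is defined).
t=4: T_4 = 26293.6667; y_4 − T_4 = 27891 − 26293.6667 = 1597.3333
t=7: T_7 = 23992.3333; y_7 − T_7 = 25589 − 23992.3333 = 1596.6667
Mean deviation: (1597.3333 + 1596.6667) / 2 = 1597.00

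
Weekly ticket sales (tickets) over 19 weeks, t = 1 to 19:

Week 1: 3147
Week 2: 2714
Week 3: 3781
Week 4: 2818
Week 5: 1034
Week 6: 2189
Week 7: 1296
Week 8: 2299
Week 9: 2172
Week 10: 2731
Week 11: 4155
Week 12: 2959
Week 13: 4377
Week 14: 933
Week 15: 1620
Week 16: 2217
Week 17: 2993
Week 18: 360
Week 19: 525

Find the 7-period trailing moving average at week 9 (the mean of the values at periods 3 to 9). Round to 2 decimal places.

Sum of periods 3–9: 3781 + 2818 + 1034 + 2189 + 1296 + 2299 + 2172 = 15589
Divide by 7: 15589 / 7 = 2227.00

2227.00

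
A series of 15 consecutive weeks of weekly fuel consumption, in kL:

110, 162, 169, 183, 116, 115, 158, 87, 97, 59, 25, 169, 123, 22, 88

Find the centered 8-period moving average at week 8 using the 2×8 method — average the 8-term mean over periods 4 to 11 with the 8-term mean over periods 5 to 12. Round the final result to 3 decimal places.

Sum over 4–11: 183 + 116 + 115 + 158 + 87 + 97 + 59 + 25 = 840
Sum over 5–12: 116 + 115 + 158 + 87 + 97 + 59 + 25 + 169 = 826
CMA at t=8 = (840 + 826) / (2·8) = 1666 / 16 = 104.125

104.125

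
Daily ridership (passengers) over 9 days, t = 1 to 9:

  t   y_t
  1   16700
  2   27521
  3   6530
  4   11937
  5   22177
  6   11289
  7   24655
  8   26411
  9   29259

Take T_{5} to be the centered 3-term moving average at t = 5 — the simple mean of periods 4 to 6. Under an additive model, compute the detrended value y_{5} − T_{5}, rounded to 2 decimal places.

Trend T_5 = (11937 + 22177 + 11289) / 3 = 45403/3 = 15134.3333
Detrended value: 22177 − 15134.3333 = 7042.67

7042.67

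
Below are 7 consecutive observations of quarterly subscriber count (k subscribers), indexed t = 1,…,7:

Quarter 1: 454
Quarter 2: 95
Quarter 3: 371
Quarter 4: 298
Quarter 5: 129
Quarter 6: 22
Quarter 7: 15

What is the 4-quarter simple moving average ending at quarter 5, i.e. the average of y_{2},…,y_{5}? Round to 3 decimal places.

Sum of periods 2–5: 95 + 371 + 298 + 129 = 893
Divide by 4: 893 / 4 = 223.250

223.250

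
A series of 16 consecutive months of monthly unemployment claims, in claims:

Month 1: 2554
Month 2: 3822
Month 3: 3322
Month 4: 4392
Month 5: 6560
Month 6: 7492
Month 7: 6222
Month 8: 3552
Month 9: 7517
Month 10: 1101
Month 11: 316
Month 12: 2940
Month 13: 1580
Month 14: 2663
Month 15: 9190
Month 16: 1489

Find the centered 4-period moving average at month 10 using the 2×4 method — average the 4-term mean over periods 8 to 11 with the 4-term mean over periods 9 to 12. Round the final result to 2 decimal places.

3045.00

Sum over 8–11: 3552 + 7517 + 1101 + 316 = 12486
Sum over 9–12: 7517 + 1101 + 316 + 2940 = 11874
CMA at t=10 = (12486 + 11874) / (2·4) = 24360 / 8 = 3045.00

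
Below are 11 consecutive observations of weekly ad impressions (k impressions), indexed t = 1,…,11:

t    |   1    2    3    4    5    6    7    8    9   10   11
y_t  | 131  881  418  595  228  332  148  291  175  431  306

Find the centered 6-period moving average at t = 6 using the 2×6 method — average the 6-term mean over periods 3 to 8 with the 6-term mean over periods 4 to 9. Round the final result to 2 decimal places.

Sum over 3–8: 418 + 595 + 228 + 332 + 148 + 291 = 2012
Sum over 4–9: 595 + 228 + 332 + 148 + 291 + 175 = 1769
CMA at t=6 = (2012 + 1769) / (2·6) = 3781 / 12 = 315.08

315.08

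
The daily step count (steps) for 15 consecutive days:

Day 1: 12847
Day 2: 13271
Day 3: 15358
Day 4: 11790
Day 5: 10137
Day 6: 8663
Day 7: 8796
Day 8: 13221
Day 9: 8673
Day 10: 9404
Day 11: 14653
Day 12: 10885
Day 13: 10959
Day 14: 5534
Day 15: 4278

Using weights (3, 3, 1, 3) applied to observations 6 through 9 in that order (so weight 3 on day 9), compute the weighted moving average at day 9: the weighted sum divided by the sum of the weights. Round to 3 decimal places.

9161.700

Weighted sum: 3·8663 + 3·8796 + 1·13221 + 3·8673 = 25989 + 26388 + 13221 + 26019 = 91617
Weight total: 3 + 3 + 1 + 3 = 10
WMA = 91617 / 10 = 9161.700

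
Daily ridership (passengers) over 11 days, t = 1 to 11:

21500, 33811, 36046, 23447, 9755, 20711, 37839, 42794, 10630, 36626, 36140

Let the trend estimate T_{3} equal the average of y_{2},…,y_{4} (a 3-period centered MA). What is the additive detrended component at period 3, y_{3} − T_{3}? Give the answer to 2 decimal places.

4944.67

Trend T_3 = (33811 + 36046 + 23447) / 3 = 93304/3 = 31101.3333
Detrended value: 36046 − 31101.3333 = 4944.67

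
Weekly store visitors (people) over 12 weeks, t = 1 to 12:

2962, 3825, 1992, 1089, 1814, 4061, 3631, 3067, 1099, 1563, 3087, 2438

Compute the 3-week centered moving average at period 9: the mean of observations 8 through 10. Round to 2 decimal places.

Sum of periods 8–10: 3067 + 1099 + 1563 = 5729
Divide by 3: 5729 / 3 = 1909.67

1909.67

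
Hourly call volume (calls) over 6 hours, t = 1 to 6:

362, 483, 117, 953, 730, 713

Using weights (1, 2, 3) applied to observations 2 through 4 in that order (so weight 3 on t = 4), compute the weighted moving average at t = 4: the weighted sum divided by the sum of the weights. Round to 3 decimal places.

596.000

Weighted sum: 1·483 + 2·117 + 3·953 = 483 + 234 + 2859 = 3576
Weight total: 1 + 2 + 3 = 6
WMA = 3576 / 6 = 596.000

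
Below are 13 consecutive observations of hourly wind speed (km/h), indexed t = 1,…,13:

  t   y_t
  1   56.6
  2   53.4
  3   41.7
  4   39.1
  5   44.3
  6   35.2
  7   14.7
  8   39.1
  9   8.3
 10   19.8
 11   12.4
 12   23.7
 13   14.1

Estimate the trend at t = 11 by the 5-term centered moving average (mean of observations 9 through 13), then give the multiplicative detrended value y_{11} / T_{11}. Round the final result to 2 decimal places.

Trend T_11 = (8.3 + 19.8 + 12.4 + 23.7 + 14.1) / 5 = 78.3/5 = 15.6600
Ratio to trend: 12.4 / 15.6600 = 0.79

0.79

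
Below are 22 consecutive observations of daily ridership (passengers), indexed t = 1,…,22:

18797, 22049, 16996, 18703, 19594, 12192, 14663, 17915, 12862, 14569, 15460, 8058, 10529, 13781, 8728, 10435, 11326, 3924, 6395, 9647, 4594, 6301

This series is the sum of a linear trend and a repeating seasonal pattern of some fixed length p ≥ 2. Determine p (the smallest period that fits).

First differences y_{t+1} − y_t: 3252, -5053, 1707, 891, -7402, 2471, 3252, -5053, 1707, 891, -7402, 2471, 3252, -5053, …
The difference pattern repeats every 6 terms and not for any smaller step, so p = 6.

6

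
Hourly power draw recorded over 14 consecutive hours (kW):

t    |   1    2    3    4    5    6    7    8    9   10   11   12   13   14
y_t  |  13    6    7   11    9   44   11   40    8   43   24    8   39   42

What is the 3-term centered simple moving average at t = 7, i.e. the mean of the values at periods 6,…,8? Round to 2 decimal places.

Sum of periods 6–8: 44 + 11 + 40 = 95
Divide by 3: 95 / 3 = 31.67

31.67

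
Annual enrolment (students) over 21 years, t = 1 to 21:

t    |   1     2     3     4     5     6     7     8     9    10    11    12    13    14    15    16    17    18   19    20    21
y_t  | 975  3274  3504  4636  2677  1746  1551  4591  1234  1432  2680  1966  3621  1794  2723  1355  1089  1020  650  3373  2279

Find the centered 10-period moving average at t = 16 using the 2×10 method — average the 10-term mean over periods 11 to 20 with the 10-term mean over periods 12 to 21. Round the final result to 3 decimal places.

2007.050

Sum over 11–20: 2680 + 1966 + 3621 + 1794 + 2723 + 1355 + 1089 + 1020 + 650 + 3373 = 20271
Sum over 12–21: 1966 + 3621 + 1794 + 2723 + 1355 + 1089 + 1020 + 650 + 3373 + 2279 = 19870
CMA at t=16 = (20271 + 19870) / (2·10) = 40141 / 20 = 2007.050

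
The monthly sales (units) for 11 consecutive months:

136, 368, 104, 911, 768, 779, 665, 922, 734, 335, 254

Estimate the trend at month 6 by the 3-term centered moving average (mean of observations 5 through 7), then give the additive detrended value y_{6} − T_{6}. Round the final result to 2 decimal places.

41.67

Trend T_6 = (768 + 779 + 665) / 3 = 2212/3 = 737.3333
Detrended value: 779 − 737.3333 = 41.67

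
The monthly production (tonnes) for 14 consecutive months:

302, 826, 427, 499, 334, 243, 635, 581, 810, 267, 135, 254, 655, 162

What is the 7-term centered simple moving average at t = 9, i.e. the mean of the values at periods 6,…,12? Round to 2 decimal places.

Sum of periods 6–12: 243 + 635 + 581 + 810 + 267 + 135 + 254 = 2925
Divide by 7: 2925 / 7 = 417.86

417.86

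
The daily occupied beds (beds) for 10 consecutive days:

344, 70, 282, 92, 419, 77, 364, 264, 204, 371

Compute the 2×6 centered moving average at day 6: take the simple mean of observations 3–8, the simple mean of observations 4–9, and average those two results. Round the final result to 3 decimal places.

Sum over 3–8: 282 + 92 + 419 + 77 + 364 + 264 = 1498
Sum over 4–9: 92 + 419 + 77 + 364 + 264 + 204 = 1420
CMA at t=6 = (1498 + 1420) / (2·6) = 2918 / 12 = 243.167

243.167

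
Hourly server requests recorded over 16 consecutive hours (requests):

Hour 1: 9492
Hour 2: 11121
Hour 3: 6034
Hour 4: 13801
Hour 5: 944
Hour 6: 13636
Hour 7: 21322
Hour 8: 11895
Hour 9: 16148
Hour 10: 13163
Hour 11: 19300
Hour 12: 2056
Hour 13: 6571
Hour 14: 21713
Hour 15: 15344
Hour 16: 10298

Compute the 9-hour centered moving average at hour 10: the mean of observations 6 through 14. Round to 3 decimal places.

13978.222

Sum of periods 6–14: 13636 + 21322 + 11895 + 16148 + 13163 + 19300 + 2056 + 6571 + 21713 = 125804
Divide by 9: 125804 / 9 = 13978.222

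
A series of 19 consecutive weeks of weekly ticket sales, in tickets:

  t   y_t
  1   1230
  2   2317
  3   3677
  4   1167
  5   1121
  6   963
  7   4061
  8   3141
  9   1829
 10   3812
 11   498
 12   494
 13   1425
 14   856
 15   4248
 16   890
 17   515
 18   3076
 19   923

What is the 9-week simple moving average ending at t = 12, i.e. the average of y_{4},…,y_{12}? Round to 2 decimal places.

Sum of periods 4–12: 1167 + 1121 + 963 + 4061 + 3141 + 1829 + 3812 + 498 + 494 = 17086
Divide by 9: 17086 / 9 = 1898.44

1898.44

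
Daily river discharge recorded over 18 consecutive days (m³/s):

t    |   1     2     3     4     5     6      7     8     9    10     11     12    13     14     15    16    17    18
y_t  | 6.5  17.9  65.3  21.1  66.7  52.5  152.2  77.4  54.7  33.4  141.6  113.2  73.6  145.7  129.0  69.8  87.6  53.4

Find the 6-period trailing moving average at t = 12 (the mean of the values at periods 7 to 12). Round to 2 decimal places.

95.42

Sum of periods 7–12: 152.2 + 77.4 + 54.7 + 33.4 + 141.6 + 113.2 = 572.5
Divide by 6: 572.5 / 6 = 95.42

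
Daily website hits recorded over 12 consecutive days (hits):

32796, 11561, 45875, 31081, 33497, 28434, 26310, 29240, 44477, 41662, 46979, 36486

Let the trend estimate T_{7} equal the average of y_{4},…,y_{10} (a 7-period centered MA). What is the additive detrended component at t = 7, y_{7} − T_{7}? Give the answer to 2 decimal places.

Trend T_7 = (31081 + 33497 + 28434 + 26310 + 29240 + 44477 + 41662) / 7 = 234701/7 = 33528.7143
Detrended value: 26310 − 33528.7143 = -7218.71

-7218.71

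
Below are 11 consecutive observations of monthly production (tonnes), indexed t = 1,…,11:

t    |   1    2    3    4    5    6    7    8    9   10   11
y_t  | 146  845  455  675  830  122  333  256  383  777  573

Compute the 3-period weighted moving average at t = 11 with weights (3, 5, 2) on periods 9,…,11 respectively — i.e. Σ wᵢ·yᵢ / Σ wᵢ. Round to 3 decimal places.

Weighted sum: 3·383 + 5·777 + 2·573 = 1149 + 3885 + 1146 = 6180
Weight total: 3 + 5 + 2 = 10
WMA = 6180 / 10 = 618.000

618.000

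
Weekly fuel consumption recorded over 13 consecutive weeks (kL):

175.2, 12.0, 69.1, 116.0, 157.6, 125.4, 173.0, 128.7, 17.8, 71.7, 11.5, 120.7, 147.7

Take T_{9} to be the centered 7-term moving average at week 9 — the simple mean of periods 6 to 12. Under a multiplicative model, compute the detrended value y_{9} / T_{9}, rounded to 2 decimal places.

0.19

Trend T_9 = (125.4 + 173.0 + 128.7 + 17.8 + 71.7 + 11.5 + 120.7) / 7 = 648.8/7 = 92.6857
Ratio to trend: 17.8 / 92.6857 = 0.19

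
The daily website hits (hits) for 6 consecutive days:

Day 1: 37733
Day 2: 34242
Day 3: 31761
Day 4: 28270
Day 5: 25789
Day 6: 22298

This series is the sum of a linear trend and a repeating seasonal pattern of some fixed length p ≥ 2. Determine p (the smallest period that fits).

2

First differences y_{t+1} − y_t: -3491, -2481, -3491, -2481, -3491, …
The difference pattern repeats every 2 terms and not for any smaller step, so p = 2.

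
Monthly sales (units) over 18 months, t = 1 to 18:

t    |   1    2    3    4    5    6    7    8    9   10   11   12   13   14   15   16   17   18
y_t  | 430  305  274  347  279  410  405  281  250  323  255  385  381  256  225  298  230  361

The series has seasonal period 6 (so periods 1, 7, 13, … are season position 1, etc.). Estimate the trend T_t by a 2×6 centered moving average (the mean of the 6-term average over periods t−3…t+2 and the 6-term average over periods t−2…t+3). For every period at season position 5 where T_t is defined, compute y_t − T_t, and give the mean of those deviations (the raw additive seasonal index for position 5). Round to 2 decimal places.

Season position 5 occurs at t = 5, 11 (where T_t is defined).
t=5: T_5 = 334.6667; y_5 − T_5 = 279 − 334.6667 = -55.6667
t=11: T_11 = 310.4167; y_11 − T_11 = 255 − 310.4167 = -55.4167
Mean deviation: (-55.6667 + -55.4167) / 2 = -55.54

-55.54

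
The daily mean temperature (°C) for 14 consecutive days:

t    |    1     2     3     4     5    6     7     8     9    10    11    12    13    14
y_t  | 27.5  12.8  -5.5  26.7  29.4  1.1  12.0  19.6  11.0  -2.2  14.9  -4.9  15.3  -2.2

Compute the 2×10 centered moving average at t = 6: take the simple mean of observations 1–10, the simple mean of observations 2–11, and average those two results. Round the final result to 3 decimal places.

Sum over 1–10: 27.5 + 12.8 + (-5.5) + 26.7 + 29.4 + 1.1 + 12.0 + 19.6 + 11.0 + (-2.2) = 132.4
Sum over 2–11: 12.8 + (-5.5) + 26.7 + 29.4 + 1.1 + 12.0 + 19.6 + 11.0 + (-2.2) + 14.9 = 119.8
CMA at t=6 = (132.4 + 119.8) / (2·10) = 252.2 / 20 = 12.610

12.610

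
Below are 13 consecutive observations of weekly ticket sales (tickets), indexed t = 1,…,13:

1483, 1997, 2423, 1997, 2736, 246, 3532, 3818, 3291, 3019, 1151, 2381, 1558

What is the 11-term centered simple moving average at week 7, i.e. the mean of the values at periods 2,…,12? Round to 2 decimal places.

2417.36

Sum of periods 2–12: 1997 + 2423 + 1997 + 2736 + 246 + 3532 + 3818 + 3291 + 3019 + 1151 + 2381 = 26591
Divide by 11: 26591 / 11 = 2417.36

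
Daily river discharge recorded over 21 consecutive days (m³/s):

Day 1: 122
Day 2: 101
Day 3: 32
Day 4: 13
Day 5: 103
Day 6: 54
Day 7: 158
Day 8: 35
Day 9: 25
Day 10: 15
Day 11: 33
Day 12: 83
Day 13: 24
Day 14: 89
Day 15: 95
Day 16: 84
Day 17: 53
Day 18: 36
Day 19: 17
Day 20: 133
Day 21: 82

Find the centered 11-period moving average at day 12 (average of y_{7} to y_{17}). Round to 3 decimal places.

63.091

Sum of periods 7–17: 158 + 35 + 25 + 15 + 33 + 83 + 24 + 89 + 95 + 84 + 53 = 694
Divide by 11: 694 / 11 = 63.091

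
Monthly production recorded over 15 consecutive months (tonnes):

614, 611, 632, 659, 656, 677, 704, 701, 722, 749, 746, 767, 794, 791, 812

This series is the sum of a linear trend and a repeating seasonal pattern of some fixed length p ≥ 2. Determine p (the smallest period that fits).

3

First differences y_{t+1} − y_t: -3, 21, 27, -3, 21, 27, -3, 21, …
The difference pattern repeats every 3 terms and not for any smaller step, so p = 3.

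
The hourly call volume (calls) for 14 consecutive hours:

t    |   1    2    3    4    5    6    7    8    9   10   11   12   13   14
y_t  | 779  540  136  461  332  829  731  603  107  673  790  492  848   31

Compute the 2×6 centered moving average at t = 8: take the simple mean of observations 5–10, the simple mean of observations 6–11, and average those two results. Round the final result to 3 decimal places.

Sum over 5–10: 332 + 829 + 731 + 603 + 107 + 673 = 3275
Sum over 6–11: 829 + 731 + 603 + 107 + 673 + 790 = 3733
CMA at t=8 = (3275 + 3733) / (2·6) = 7008 / 12 = 584.000

584.000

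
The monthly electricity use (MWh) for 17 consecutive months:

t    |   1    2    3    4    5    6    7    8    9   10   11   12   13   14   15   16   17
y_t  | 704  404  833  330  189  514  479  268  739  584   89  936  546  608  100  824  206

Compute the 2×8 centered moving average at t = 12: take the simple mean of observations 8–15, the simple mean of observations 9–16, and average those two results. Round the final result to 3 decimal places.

Sum over 8–15: 268 + 739 + 584 + 89 + 936 + 546 + 608 + 100 = 3870
Sum over 9–16: 739 + 584 + 89 + 936 + 546 + 608 + 100 + 824 = 4426
CMA at t=12 = (3870 + 4426) / (2·8) = 8296 / 16 = 518.500

518.500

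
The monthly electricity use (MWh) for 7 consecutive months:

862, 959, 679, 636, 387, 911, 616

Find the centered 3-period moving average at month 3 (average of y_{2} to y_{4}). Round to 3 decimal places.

758.000

Sum of periods 2–4: 959 + 679 + 636 = 2274
Divide by 3: 2274 / 3 = 758.000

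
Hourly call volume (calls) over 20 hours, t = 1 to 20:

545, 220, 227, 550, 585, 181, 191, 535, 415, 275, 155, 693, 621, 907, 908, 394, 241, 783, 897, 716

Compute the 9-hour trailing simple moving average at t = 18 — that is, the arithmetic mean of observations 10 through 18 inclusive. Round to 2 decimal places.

553.00

Sum of periods 10–18: 275 + 155 + 693 + 621 + 907 + 908 + 394 + 241 + 783 = 4977
Divide by 9: 4977 / 9 = 553.00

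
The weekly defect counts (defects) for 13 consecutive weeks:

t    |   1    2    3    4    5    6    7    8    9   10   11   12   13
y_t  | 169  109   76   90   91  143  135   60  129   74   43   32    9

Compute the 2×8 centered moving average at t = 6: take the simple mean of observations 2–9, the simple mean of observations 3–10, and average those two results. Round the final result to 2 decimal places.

Sum over 2–9: 109 + 76 + 90 + 91 + 143 + 135 + 60 + 129 = 833
Sum over 3–10: 76 + 90 + 91 + 143 + 135 + 60 + 129 + 74 = 798
CMA at t=6 = (833 + 798) / (2·8) = 1631 / 16 = 101.94

101.94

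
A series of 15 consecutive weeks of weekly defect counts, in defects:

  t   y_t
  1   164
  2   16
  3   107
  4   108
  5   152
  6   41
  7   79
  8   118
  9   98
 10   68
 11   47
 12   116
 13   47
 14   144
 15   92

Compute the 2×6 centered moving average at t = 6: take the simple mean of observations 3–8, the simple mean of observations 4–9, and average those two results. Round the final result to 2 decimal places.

100.08

Sum over 3–8: 107 + 108 + 152 + 41 + 79 + 118 = 605
Sum over 4–9: 108 + 152 + 41 + 79 + 118 + 98 = 596
CMA at t=6 = (605 + 596) / (2·6) = 1201 / 12 = 100.08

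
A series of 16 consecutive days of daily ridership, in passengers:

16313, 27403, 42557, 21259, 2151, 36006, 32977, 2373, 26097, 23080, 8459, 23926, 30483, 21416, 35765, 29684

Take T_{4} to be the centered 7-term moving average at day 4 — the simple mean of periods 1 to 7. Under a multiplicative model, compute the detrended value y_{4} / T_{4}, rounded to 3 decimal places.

Trend T_4 = (16313 + 27403 + 42557 + 21259 + 2151 + 36006 + 32977) / 7 = 178666/7 = 25523.71429
Ratio to trend: 21259 / 25523.71429 = 0.833

0.833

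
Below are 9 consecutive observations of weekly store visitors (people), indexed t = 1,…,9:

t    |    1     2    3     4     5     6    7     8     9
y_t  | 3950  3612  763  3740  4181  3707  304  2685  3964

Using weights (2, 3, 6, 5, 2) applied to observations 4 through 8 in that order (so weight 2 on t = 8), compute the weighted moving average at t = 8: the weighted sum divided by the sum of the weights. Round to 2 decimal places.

Weighted sum: 2·3740 + 3·4181 + 6·3707 + 5·304 + 2·2685 = 7480 + 12543 + 22242 + 1520 + 5370 = 49155
Weight total: 2 + 3 + 6 + 5 + 2 = 18
WMA = 49155 / 18 = 2730.83

2730.83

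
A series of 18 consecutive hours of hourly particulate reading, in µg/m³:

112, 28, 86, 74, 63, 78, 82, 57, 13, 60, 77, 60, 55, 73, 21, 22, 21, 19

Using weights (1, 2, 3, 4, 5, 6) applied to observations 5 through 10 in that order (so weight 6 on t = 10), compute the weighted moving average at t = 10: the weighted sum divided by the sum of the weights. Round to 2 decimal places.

Weighted sum: 1·63 + 2·78 + 3·82 + 4·57 + 5·13 + 6·60 = 63 + 156 + 246 + 228 + 65 + 360 = 1118
Weight total: 1 + 2 + 3 + 4 + 5 + 6 = 21
WMA = 1118 / 21 = 53.24

53.24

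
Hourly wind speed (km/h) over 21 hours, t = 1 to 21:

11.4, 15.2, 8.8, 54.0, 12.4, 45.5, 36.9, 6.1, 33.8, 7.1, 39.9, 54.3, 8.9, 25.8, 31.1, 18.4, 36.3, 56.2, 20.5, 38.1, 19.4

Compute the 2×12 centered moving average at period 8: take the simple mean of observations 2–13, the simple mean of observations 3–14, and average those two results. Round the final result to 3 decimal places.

27.350

Sum over 2–13: 15.2 + 8.8 + 54.0 + 12.4 + 45.5 + 36.9 + 6.1 + 33.8 + 7.1 + 39.9 + 54.3 + 8.9 = 322.9
Sum over 3–14: 8.8 + 54.0 + 12.4 + 45.5 + 36.9 + 6.1 + 33.8 + 7.1 + 39.9 + 54.3 + 8.9 + 25.8 = 333.5
CMA at t=8 = (322.9 + 333.5) / (2·12) = 656.4 / 24 = 27.350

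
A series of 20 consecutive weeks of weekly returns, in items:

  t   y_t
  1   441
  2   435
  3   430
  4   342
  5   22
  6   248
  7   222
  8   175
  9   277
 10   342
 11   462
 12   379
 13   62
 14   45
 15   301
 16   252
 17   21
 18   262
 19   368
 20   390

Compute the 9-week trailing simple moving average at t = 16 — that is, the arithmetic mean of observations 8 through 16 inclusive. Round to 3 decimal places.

255.000

Sum of periods 8–16: 175 + 277 + 342 + 462 + 379 + 62 + 45 + 301 + 252 = 2295
Divide by 9: 2295 / 9 = 255.000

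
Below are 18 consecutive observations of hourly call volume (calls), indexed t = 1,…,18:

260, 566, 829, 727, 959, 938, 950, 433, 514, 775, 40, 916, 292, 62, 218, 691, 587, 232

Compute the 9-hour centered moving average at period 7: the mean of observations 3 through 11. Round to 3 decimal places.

Sum of periods 3–11: 829 + 727 + 959 + 938 + 950 + 433 + 514 + 775 + 40 = 6165
Divide by 9: 6165 / 9 = 685.000

685.000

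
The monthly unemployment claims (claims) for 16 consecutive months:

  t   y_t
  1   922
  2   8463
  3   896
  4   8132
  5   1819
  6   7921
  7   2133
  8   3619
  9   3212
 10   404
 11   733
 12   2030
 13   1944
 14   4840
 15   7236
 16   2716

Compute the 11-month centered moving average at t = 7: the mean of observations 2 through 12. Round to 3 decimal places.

Sum of periods 2–12: 8463 + 896 + 8132 + 1819 + 7921 + 2133 + 3619 + 3212 + 404 + 733 + 2030 = 39362
Divide by 11: 39362 / 11 = 3578.364

3578.364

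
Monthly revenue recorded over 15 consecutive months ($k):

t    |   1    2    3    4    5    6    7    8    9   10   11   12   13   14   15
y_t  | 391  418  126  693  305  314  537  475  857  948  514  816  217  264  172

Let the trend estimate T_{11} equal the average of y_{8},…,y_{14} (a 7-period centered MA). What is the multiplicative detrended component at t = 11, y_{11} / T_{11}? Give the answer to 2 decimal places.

Trend T_11 = (475 + 857 + 948 + 514 + 816 + 217 + 264) / 7 = 4091/7 = 584.4286
Ratio to trend: 514 / 584.4286 = 0.88

0.88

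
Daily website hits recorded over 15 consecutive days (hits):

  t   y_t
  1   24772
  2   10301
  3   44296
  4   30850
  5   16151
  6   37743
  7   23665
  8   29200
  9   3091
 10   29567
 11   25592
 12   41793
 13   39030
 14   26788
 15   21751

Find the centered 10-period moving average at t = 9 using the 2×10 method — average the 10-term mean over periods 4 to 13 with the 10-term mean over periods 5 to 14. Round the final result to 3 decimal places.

27465.100

Sum over 4–13: 30850 + 16151 + 37743 + 23665 + 29200 + 3091 + 29567 + 25592 + 41793 + 39030 = 276682
Sum over 5–14: 16151 + 37743 + 23665 + 29200 + 3091 + 29567 + 25592 + 41793 + 39030 + 26788 = 272620
CMA at t=9 = (276682 + 272620) / (2·10) = 549302 / 20 = 27465.100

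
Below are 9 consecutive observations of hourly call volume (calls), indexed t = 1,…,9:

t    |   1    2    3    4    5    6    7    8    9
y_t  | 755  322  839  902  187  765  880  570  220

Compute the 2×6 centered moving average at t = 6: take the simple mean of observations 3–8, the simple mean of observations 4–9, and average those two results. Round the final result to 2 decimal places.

638.92

Sum over 3–8: 839 + 902 + 187 + 765 + 880 + 570 = 4143
Sum over 4–9: 902 + 187 + 765 + 880 + 570 + 220 = 3524
CMA at t=6 = (4143 + 3524) / (2·6) = 7667 / 12 = 638.92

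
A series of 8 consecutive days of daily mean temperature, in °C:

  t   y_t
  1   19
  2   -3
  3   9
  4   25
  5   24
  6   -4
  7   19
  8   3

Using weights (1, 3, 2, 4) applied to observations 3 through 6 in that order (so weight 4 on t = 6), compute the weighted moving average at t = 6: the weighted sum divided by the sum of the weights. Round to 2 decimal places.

Weighted sum: 1·9 + 3·25 + 2·24 + 4·-4 = 9 + 75 + 48 + -16 = 116
Weight total: 1 + 3 + 2 + 4 = 10
WMA = 116 / 10 = 11.60

11.60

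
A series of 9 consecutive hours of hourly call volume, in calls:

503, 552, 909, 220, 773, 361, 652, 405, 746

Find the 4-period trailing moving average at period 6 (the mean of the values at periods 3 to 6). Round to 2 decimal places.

Sum of periods 3–6: 909 + 220 + 773 + 361 = 2263
Divide by 4: 2263 / 4 = 565.75

565.75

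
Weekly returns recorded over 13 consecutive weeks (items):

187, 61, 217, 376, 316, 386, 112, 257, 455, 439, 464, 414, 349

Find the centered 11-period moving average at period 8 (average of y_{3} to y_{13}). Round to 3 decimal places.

344.091

Sum of periods 3–13: 217 + 376 + 316 + 386 + 112 + 257 + 455 + 439 + 464 + 414 + 349 = 3785
Divide by 11: 3785 / 11 = 344.091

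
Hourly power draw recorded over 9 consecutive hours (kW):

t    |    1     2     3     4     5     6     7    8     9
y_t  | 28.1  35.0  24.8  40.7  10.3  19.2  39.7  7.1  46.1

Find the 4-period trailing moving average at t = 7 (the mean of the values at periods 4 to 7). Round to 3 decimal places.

Sum of periods 4–7: 40.7 + 10.3 + 19.2 + 39.7 = 109.9
Divide by 4: 109.9 / 4 = 27.475

27.475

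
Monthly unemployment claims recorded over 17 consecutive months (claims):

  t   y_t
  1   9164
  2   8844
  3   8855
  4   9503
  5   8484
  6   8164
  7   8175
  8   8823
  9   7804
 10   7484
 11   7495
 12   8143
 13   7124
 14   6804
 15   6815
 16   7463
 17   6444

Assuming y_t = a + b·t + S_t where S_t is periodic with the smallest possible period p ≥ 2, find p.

4

First differences y_{t+1} − y_t: -320, 11, 648, -1019, -320, 11, 648, -1019, -320, 11, …
The difference pattern repeats every 4 terms and not for any smaller step, so p = 4.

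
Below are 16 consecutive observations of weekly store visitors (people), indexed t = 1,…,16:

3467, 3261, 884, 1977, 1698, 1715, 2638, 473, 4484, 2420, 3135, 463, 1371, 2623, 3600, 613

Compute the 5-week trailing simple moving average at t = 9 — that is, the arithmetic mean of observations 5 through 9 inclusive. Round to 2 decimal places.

2201.60

Sum of periods 5–9: 1698 + 1715 + 2638 + 473 + 4484 = 11008
Divide by 5: 11008 / 5 = 2201.60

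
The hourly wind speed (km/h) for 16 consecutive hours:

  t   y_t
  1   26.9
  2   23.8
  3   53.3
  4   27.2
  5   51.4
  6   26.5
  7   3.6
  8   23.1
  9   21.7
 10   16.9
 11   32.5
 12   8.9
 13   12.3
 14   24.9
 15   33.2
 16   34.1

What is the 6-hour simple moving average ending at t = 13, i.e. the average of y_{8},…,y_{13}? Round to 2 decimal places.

19.23

Sum of periods 8–13: 23.1 + 21.7 + 16.9 + 32.5 + 8.9 + 12.3 = 115.4
Divide by 6: 115.4 / 6 = 19.23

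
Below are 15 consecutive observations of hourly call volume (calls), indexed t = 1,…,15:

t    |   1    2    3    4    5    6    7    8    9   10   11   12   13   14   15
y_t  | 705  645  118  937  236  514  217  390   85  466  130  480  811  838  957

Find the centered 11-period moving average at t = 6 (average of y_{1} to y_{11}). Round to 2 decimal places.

Sum of periods 1–11: 705 + 645 + 118 + 937 + 236 + 514 + 217 + 390 + 85 + 466 + 130 = 4443
Divide by 11: 4443 / 11 = 403.91

403.91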